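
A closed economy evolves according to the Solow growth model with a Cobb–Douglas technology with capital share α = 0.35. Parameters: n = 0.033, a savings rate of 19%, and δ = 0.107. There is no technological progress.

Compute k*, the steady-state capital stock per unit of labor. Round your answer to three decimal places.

k* = 1.600

In steady state, investment equals break-even investment: s·k^α = (n + δ)·k.
Dividing both sides by k: k^(1−α) = s / (n + δ).
k^0.65 = 0.19 / (0.033 + 0.107) = 0.19 / 0.140 = 1.3571
k* = 1.3571^(1/0.65) ≈ 1.5996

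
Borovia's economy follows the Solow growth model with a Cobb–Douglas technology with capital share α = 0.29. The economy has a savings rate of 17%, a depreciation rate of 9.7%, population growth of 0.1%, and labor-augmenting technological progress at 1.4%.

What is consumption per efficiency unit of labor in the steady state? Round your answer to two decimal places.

In steady state, investment equals break-even investment: s·k^α = (n + g + δ)·k.
Rearranging, k^(1−α) = s / (n + g + δ).
k^0.71 = 0.17 / (0.001 + 0.014 + 0.097) = 0.17 / 0.112 = 1.5179
k* = 1.5179^(1/0.71) ≈ 1.8000
y* = (k*)^α = 1.8000^0.29 ≈ 1.1858
c* = (1 − s)·y* = (1 − 0.17) × 1.1858 ≈ 0.9842

c* = 0.98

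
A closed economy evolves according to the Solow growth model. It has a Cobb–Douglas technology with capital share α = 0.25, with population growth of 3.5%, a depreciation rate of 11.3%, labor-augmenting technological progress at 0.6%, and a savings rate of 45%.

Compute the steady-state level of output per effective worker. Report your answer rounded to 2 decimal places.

At the steady state, Δk = 0, so s·k^α = (n + g + δ)·k.
Rearranging, k^(1−α) = s / (n + g + δ).
k^0.75 = 0.45 / (0.035 + 0.006 + 0.113) = 0.45 / 0.154 = 2.9221
k* = 2.9221^(1/0.75) ≈ 4.1776
y* = (k*)^α = 4.1776^0.25 ≈ 1.4297

y* = 1.43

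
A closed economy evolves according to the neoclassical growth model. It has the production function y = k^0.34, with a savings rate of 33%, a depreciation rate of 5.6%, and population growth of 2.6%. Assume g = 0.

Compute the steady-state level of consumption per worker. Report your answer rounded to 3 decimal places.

At the steady state, Δk = 0, so s·k^α = (n + δ)·k.
Dividing both sides by k: k^(1−α) = s / (n + δ).
k^0.66 = 0.33 / (0.026 + 0.056) = 0.33 / 0.082 = 4.0244
k* = 4.0244^(1/0.66) ≈ 8.2454
y* = (k*)^α = 8.2454^0.34 ≈ 2.0489
c* = (1 − s)·y* = (1 − 0.33) × 2.0489 ≈ 1.3728

c* = 1.373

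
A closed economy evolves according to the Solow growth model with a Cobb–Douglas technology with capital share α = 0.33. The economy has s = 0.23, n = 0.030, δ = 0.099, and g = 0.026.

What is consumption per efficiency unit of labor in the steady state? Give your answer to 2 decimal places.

In steady state, investment equals break-even investment: s·k^α = (n + g + δ)·k.
Rearranging, k^(1−α) = s / (n + g + δ).
k^0.67 = 0.23 / (0.030 + 0.026 + 0.099) = 0.23 / 0.155 = 1.4839
k* = 1.4839^(1/0.67) ≈ 1.8023
y* = (k*)^α = 1.8023^0.33 ≈ 1.2146
c* = (1 − s)·y* = (1 − 0.23) × 1.2146 ≈ 0.9352

c* = 0.94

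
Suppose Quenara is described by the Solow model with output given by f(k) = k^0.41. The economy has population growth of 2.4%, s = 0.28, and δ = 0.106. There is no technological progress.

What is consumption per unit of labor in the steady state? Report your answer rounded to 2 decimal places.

c* = 1.23

In steady state, investment equals break-even investment: s·k^α = (n + δ)·k.
Dividing both sides by k: k^(1−α) = s / (n + δ).
k^0.59 = 0.28 / (0.024 + 0.106) = 0.28 / 0.130 = 2.1538
k* = 2.1538^(1/0.59) ≈ 3.6708
y* = (k*)^α = 3.6708^0.41 ≈ 1.7043
c* = (1 − s)·y* = (1 − 0.28) × 1.7043 ≈ 1.2271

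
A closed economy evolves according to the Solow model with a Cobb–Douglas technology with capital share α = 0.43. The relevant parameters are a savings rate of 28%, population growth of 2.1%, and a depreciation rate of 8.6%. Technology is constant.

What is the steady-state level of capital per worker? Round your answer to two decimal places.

At the steady state, Δk = 0, so s·k^α = (n + δ)·k.
Dividing both sides by k: k^(1−α) = s / (n + δ).
k^0.57 = 0.28 / (0.021 + 0.086) = 0.28 / 0.107 = 2.6168
k* = 2.6168^(1/0.57) ≈ 5.4067

k* ≈ 5.41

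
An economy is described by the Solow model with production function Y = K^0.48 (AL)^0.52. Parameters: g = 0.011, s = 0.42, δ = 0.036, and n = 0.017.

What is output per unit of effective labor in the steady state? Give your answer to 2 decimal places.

At the steady state, Δk = 0, so s·k^α = (n + g + δ)·k.
Dividing both sides by k: k^(1−α) = s / (n + g + δ).
k^0.52 = 0.42 / (0.017 + 0.011 + 0.036) = 0.42 / 0.064 = 6.5625
k* = 6.5625^(1/0.52) ≈ 37.2638
y* = (k*)^α = 37.2638^0.48 ≈ 5.6783

y* ≈ 5.68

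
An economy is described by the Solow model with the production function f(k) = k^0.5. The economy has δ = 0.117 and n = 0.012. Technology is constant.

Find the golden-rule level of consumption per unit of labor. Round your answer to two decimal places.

At the golden rule, f'(k) = n + δ, so α·k^(α−1) = n + δ and k_gold = (α/(n + δ))^(1/(1−α)).
k_gold = (0.5/0.129)^(1/0.5) = 3.8760^2 ≈ 15.0234
c_gold = f(k_gold) − (n + δ)·k_gold = 3.8760 − 0.129×15.0234 ≈ 1.9380

c_gold ≈ 1.94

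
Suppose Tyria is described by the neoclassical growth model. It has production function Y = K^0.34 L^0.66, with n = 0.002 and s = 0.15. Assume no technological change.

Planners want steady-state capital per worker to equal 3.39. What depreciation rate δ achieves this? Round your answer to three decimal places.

Steady state requires s·f(k) = (n + δ)·k, i.e. s·k^α = (n + δ)·k.
So s / (n + δ) = (k*)^(1−α) = 3.39^0.66 = 2.2384.
Therefore n + δ = s / 2.2384 = 0.15 / 2.2384 = 0.0670, so δ = 0.0670 − 0.002 = 0.0650.

δ ≈ 0.065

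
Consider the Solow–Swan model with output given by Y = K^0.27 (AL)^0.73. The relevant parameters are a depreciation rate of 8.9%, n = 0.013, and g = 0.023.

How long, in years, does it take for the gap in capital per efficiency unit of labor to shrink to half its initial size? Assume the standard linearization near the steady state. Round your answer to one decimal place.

half-life ≈ 7.6 years

Near the steady state the convergence rate is λ = (1 − α)(n + g + δ).
λ = (1 − 0.27) × 0.125 = 0.73 × 0.125 = 0.09125
Half-life = ln 2 / λ = 0.6931 / 0.09125 ≈ 7.60 years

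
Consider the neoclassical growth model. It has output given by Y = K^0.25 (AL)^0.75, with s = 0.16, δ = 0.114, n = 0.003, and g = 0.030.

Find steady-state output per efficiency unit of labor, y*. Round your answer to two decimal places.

y* = 1.03

In steady state, investment equals break-even investment: s·k^α = (n + g + δ)·k.
Dividing both sides by k: k^(1−α) = s / (n + g + δ).
k^0.75 = 0.16 / (0.003 + 0.030 + 0.114) = 0.16 / 0.147 = 1.0884
k* = 1.0884^(1/0.75) ≈ 1.1196
y* = (k*)^α = 1.1196^0.25 ≈ 1.0286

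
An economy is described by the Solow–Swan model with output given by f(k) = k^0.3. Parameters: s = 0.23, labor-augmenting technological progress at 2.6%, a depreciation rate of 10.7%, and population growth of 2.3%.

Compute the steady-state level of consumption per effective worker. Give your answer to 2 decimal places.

Steady state requires s·f(k) = (n + g + δ)·k, i.e. s·k^α = (n + g + δ)·k.
Rearranging, k^(1−α) = s / (n + g + δ).
k^0.7 = 0.23 / (0.023 + 0.026 + 0.107) = 0.23 / 0.156 = 1.4744
k* = 1.4744^(1/0.7) ≈ 1.7413
y* = (k*)^α = 1.7413^0.3 ≈ 1.1810
c* = (1 − s)·y* = (1 − 0.23) × 1.1810 ≈ 0.9094

c* ≈ 0.91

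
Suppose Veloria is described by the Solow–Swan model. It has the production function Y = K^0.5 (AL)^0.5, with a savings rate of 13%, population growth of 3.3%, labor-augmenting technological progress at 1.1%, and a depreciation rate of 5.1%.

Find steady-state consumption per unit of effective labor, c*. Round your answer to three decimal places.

In steady state, investment equals break-even investment: s·k^α = (n + g + δ)·k.
Dividing both sides by k: k^(1−α) = s / (n + g + δ).
k^0.5 = 0.13 / (0.033 + 0.011 + 0.051) = 0.13 / 0.095 = 1.3684
k* = 1.3684^(1/0.5) ≈ 1.8725
y* = (k*)^α = 1.8725^0.5 ≈ 1.3684
c* = (1 − s)·y* = (1 − 0.13) × 1.3684 ≈ 1.1905

c* = 1.191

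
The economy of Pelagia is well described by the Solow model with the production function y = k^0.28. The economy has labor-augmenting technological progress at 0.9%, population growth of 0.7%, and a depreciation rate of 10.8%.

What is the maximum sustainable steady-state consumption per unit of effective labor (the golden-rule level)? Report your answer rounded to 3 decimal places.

At the golden rule, f'(k) = n + g + δ, so α·k^(α−1) = n + g + δ and k_gold = (α/(n + g + δ))^(1/(1−α)).
k_gold = (0.28/0.124)^(1/0.72) = 2.2581^1.3889 ≈ 3.0997
c_gold = f(k_gold) − (n + g + δ)·k_gold = 1.3727 − 0.124×3.0997 ≈ 0.9883

c_gold ≈ 0.988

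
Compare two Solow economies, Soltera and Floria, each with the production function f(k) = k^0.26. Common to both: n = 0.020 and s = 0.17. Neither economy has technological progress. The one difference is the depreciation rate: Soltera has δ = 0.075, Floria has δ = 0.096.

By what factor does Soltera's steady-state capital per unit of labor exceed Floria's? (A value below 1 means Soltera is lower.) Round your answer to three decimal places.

Steady-state k* = [s/(n + δ)]^(1/(1−α)), so the ratio is [ (s_S/(n + δ)_S) / (s_F/(n + δ)_F) ]^1.3514.
s_S/(n + δ)_S = 0.17/0.095 = 1.7895; s_F/(n + δ)_F = 0.17/0.116 = 1.4655.
Ratio = (1.7895/1.4655)^1.3514 = 1.2211^1.3514 ≈ 1.3099

ratio ≈ 1.310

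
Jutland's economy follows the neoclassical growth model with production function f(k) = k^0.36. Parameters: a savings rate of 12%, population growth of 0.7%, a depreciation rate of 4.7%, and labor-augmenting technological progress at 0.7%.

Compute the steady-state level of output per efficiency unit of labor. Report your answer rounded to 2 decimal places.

Steady state requires s·f(k) = (n + g + δ)·k, i.e. s·k^α = (n + g + δ)·k.
Dividing both sides by k: k^(1−α) = s / (n + g + δ).
k^0.64 = 0.12 / (0.007 + 0.007 + 0.047) = 0.12 / 0.061 = 1.9672
k* = 1.9672^(1/0.64) ≈ 2.8783
y* = (k*)^α = 2.8783^0.36 ≈ 1.4632

y* ≈ 1.46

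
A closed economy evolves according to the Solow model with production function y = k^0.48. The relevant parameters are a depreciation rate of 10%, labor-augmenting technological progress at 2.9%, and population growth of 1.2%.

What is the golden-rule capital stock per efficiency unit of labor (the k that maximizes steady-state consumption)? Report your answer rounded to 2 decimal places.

The golden rule sets f'(k) = n + g + δ, i.e. α·k^(α−1) = n + g + δ.
So k^(1−α) = α / (n + g + δ) = 0.48 / 0.141 = 3.4043.
k_gold = 3.4043^(1/0.52) ≈ 10.5470

k_gold ≈ 10.55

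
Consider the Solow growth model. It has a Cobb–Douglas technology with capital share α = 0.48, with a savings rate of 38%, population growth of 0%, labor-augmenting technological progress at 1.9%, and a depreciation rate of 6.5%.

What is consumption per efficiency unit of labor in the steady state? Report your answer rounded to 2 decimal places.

Steady state requires s·f(k) = (n + g + δ)·k, i.e. s·k^α = (n + g + δ)·k.
Dividing both sides by k: k^(1−α) = s / (n + g + δ).
k^0.52 = 0.38 / (0.000 + 0.019 + 0.065) = 0.38 / 0.084 = 4.5238
k* = 4.5238^(1/0.52) ≈ 18.2215
y* = (k*)^α = 18.2215^0.48 ≈ 4.0279
c* = (1 − s)·y* = (1 − 0.38) × 4.0279 ≈ 2.4973

c* = 2.50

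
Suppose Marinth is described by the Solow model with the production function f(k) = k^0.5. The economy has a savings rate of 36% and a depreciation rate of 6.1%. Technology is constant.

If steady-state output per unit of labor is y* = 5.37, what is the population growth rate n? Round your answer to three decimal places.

Steady state requires s·f(k) = (n + δ)·k, i.e. s·k^α = (n + δ)·k.
Since y* = [s/(n + δ)]^(α/(1−α)), we have s/(n + δ) = (y*)^((1−α)/α) = 5.37^1 = 5.3700.
Therefore n + δ = s / 5.3700 = 0.36 / 5.3700 = 0.0670, so n = 0.0670 − 0.061 = 0.0060.

n ≈ 0.006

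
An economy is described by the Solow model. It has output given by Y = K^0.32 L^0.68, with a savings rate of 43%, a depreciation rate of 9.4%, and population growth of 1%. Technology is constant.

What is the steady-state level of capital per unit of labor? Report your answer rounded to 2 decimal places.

Steady state requires s·f(k) = (n + δ)·k, i.e. s·k^α = (n + δ)·k.
Rearranging, k^(1−α) = s / (n + δ).
k^0.68 = 0.43 / (0.010 + 0.094) = 0.43 / 0.104 = 4.1346
k* = 4.1346^(1/0.68) ≈ 8.0634

k* ≈ 8.06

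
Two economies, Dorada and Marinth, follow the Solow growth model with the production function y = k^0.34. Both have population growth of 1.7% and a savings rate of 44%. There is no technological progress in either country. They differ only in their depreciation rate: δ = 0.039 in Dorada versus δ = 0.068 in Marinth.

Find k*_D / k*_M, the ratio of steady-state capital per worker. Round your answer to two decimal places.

Steady-state k* = [s/(n + δ)]^(1/(1−α)), so the ratio is [ (s_D/(n + δ)_D) / (s_M/(n + δ)_M) ]^1.5152.
s_D/(n + δ)_D = 0.44/0.056 = 7.8571; s_M/(n + δ)_M = 0.44/0.085 = 5.1765.
Ratio = (7.8571/5.1765)^1.5152 = 1.5178^1.5152 ≈ 1.8818

k*_D / k*_M ≈ 1.88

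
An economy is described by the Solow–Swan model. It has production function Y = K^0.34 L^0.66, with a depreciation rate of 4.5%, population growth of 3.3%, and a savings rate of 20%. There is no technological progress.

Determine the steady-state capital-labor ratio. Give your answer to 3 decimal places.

At the steady state, Δk = 0, so s·k^α = (n + δ)·k.
Dividing both sides by k: k^(1−α) = s / (n + δ).
k^0.66 = 0.20 / (0.033 + 0.045) = 0.20 / 0.078 = 2.5641
k* = 2.5641^(1/0.66) ≈ 4.1648

k* = 4.165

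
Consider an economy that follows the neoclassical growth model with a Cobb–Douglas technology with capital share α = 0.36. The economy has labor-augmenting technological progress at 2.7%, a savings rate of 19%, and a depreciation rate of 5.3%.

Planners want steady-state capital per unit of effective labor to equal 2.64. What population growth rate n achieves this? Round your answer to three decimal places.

In steady state, investment equals break-even investment: s·k^α = (n + g + δ)·k.
So s / (n + g + δ) = (k*)^(1−α) = 2.64^0.64 = 1.8613.
Therefore n + g + δ = s / 1.8613 = 0.19 / 1.8613 = 0.1021, so n = 0.1021 − 0.080 = 0.0221.

n ≈ 0.022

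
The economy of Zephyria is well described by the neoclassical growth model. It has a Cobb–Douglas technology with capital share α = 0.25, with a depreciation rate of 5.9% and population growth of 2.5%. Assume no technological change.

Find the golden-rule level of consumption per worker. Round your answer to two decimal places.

At the golden rule, f'(k) = n + δ, so α·k^(α−1) = n + δ and k_gold = (α/(n + δ))^(1/(1−α)).
k_gold = (0.25/0.084)^(1/0.75) = 2.9762^1.3333 ≈ 4.2809
c_gold = f(k_gold) − (n + δ)·k_gold = 1.4384 − 0.084×4.2809 ≈ 1.0788

c_gold ≈ 1.08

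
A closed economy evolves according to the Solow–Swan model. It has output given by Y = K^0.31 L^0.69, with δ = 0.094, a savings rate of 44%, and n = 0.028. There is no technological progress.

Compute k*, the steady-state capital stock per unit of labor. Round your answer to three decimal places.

At the steady state, Δk = 0, so s·k^α = (n + δ)·k.
Dividing both sides by k: k^(1−α) = s / (n + δ).
k^0.69 = 0.44 / (0.028 + 0.094) = 0.44 / 0.122 = 3.6066
k* = 3.6066^(1/0.69) ≈ 6.4178

k* ≈ 6.418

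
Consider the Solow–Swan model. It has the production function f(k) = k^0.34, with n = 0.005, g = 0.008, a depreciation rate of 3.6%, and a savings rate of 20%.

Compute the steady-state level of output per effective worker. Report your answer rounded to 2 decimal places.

In steady state, investment equals break-even investment: s·k^α = (n + g + δ)·k.
Rearranging, k^(1−α) = s / (n + g + δ).
k^0.66 = 0.20 / (0.005 + 0.008 + 0.036) = 0.20 / 0.049 = 4.0816
k* = 4.0816^(1/0.66) ≈ 8.4237
y* = (k*)^α = 8.4237^0.34 ≈ 2.0638

y* ≈ 2.06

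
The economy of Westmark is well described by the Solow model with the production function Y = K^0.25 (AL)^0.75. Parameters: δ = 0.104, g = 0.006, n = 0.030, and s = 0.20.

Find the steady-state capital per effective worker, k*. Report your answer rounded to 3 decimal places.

k* = 1.609

At the steady state, Δk = 0, so s·k^α = (n + g + δ)·k.
Rearranging, k^(1−α) = s / (n + g + δ).
k^0.75 = 0.20 / (0.030 + 0.006 + 0.104) = 0.20 / 0.140 = 1.4286
k* = 1.4286^(1/0.75) ≈ 1.6090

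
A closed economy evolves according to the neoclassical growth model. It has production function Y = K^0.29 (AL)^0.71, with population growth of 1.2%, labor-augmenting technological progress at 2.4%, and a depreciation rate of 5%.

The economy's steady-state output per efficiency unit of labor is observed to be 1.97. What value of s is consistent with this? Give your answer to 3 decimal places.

In steady state, investment equals break-even investment: s·k^α = (n + g + δ)·k.
Since y* = [s/(n + g + δ)]^(α/(1−α)), we have s/(n + g + δ) = (y*)^((1−α)/α) = 1.97^2.4483 = 5.2595.
Therefore s = 5.2595 × (n + g + δ) = 5.2595 × 0.086 = 0.4523.

s ≈ 0.452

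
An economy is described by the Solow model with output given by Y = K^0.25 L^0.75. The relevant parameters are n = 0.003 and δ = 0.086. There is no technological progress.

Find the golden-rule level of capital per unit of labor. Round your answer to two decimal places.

The golden rule sets f'(k) = n + δ, i.e. α·k^(α−1) = n + δ.
So k^(1−α) = α / (n + δ) = 0.25 / 0.089 = 2.8090.
k_gold = 2.8090^(1/0.75) ≈ 3.9634

k_gold ≈ 3.96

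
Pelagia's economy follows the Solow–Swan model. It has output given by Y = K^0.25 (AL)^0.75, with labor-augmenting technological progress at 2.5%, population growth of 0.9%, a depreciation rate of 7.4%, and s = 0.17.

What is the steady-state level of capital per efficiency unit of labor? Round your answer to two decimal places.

k* ≈ 1.83

Steady state requires s·f(k) = (n + g + δ)·k, i.e. s·k^α = (n + g + δ)·k.
Dividing both sides by k: k^(1−α) = s / (n + g + δ).
k^0.75 = 0.17 / (0.009 + 0.025 + 0.074) = 0.17 / 0.108 = 1.5741
k* = 1.5741^(1/0.75) ≈ 1.8311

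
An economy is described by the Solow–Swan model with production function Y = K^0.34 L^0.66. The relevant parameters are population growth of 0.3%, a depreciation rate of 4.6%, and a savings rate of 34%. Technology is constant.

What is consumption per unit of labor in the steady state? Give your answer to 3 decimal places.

c* = 1.790

Steady state requires s·f(k) = (n + δ)·k, i.e. s·k^α = (n + δ)·k.
Rearranging, k^(1−α) = s / (n + δ).
k^0.66 = 0.34 / (0.003 + 0.046) = 0.34 / 0.049 = 6.9388
k* = 6.9388^(1/0.66) ≈ 18.8223
y* = (k*)^α = 18.8223^0.34 ≈ 2.7126
c* = (1 − s)·y* = (1 − 0.34) × 2.7126 ≈ 1.7903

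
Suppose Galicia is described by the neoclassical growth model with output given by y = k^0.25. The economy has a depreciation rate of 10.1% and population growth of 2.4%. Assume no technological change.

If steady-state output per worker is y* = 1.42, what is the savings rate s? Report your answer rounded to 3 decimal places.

s ≈ 0.358

In steady state, investment equals break-even investment: s·k^α = (n + δ)·k.
Since y* = [s/(n + δ)]^(α/(1−α)), we have s/(n + δ) = (y*)^((1−α)/α) = 1.42^3 = 2.8633.
Therefore s = 2.8633 × (n + δ) = 2.8633 × 0.125 = 0.3579.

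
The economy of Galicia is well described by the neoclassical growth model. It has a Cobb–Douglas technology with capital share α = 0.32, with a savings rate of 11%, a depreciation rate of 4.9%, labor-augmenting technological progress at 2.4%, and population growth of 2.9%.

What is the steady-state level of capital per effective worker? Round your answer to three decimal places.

k* = 1.117

Steady state requires s·f(k) = (n + g + δ)·k, i.e. s·k^α = (n + g + δ)·k.
Dividing both sides by k: k^(1−α) = s / (n + g + δ).
k^0.68 = 0.11 / (0.029 + 0.024 + 0.049) = 0.11 / 0.102 = 1.0784
k* = 1.0784^(1/0.68) ≈ 1.1174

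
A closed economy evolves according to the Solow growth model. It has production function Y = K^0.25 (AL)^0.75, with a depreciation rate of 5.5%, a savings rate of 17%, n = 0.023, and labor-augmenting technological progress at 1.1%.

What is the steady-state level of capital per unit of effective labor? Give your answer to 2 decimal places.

Steady state requires s·f(k) = (n + g + δ)·k, i.e. s·k^α = (n + g + δ)·k.
Rearranging, k^(1−α) = s / (n + g + δ).
k^0.75 = 0.17 / (0.023 + 0.011 + 0.055) = 0.17 / 0.089 = 1.9101
k* = 1.9101^(1/0.75) ≈ 2.3700

k* ≈ 2.37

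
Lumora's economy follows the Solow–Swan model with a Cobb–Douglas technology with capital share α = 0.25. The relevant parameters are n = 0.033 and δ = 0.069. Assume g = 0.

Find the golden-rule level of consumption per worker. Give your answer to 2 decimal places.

At the golden rule, f'(k) = n + δ, so α·k^(α−1) = n + δ and k_gold = (α/(n + δ))^(1/(1−α)).
k_gold = (0.25/0.102)^(1/0.75) = 2.4510^1.3333 ≈ 3.3045
c_gold = f(k_gold) − (n + δ)·k_gold = 1.3483 − 0.102×3.3045 ≈ 1.0112

c_gold ≈ 1.01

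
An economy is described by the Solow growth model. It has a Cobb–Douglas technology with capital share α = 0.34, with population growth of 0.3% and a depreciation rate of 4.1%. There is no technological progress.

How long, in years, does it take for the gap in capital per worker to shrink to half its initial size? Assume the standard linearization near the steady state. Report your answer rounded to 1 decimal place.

half-life ≈ 23.9 years

Near the steady state the convergence rate is λ = (1 − α)(n + δ).
λ = (1 − 0.34) × 0.044 = 0.66 × 0.044 = 0.02904
Half-life = ln 2 / λ = 0.6931 / 0.02904 ≈ 23.87 years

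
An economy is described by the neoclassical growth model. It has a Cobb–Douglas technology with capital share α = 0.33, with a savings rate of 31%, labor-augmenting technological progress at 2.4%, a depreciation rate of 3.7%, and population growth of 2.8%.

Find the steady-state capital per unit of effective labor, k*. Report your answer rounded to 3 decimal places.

k* ≈ 6.440

In steady state, investment equals break-even investment: s·k^α = (n + g + δ)·k.
Rearranging, k^(1−α) = s / (n + g + δ).
k^0.67 = 0.31 / (0.028 + 0.024 + 0.037) = 0.31 / 0.089 = 3.4831
k* = 3.4831^(1/0.67) ≈ 6.4403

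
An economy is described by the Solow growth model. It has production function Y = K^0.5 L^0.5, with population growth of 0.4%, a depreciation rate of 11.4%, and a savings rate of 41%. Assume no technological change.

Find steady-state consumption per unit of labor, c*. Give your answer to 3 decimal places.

Steady state requires s·f(k) = (n + δ)·k, i.e. s·k^α = (n + δ)·k.
Dividing both sides by k: k^(1−α) = s / (n + δ).
k^0.5 = 0.41 / (0.004 + 0.114) = 0.41 / 0.118 = 3.4746
k* = 3.4746^(1/0.5) ≈ 12.0728
y* = (k*)^α = 12.0728^0.5 ≈ 3.4746
c* = (1 − s)·y* = (1 − 0.41) × 3.4746 ≈ 2.0500

c* ≈ 2.050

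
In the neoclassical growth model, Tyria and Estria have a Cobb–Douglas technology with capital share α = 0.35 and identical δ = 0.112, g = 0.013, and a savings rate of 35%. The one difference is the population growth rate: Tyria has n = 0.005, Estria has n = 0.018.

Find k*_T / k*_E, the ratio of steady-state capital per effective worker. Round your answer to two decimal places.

ratio ≈ 1.16

Steady-state k* = [s/(n + g + δ)]^(1/(1−α)), so the ratio is [ (s_T/(n + g + δ)_T) / (s_E/(n + g + δ)_E) ]^1.5385.
s_T/(n + g + δ)_T = 0.35/0.130 = 2.6923; s_E/(n + g + δ)_E = 0.35/0.143 = 2.4476.
Ratio = (2.6923/2.4476)^1.5385 = 1.1000^1.5385 ≈ 1.1579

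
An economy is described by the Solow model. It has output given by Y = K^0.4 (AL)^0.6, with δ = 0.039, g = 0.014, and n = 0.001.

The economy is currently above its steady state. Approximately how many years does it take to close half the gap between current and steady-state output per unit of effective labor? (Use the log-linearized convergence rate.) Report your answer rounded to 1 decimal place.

Near the steady state the convergence rate is λ = (1 − α)(n + g + δ).
λ = (1 − 0.4) × 0.054 = 0.6 × 0.054 = 0.0324
Half-life = ln 2 / λ = 0.6931 / 0.0324 ≈ 21.39 years

half-life ≈ 21.4 years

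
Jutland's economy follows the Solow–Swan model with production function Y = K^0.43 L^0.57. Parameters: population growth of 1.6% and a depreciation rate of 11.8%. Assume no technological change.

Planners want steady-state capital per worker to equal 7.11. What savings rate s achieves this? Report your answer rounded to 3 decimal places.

At the steady state, Δk = 0, so s·k^α = (n + δ)·k.
So s / (n + δ) = (k*)^(1−α) = 7.11^0.57 = 3.0589.
Therefore s = 3.0589 × (n + δ) = 3.0589 × 0.134 = 0.4099.

s ≈ 0.410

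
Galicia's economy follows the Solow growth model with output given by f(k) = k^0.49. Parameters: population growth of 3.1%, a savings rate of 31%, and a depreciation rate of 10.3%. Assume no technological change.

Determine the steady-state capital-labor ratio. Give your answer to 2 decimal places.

Steady state requires s·f(k) = (n + δ)·k, i.e. s·k^α = (n + δ)·k.
Rearranging, k^(1−α) = s / (n + δ).
k^0.51 = 0.31 / (0.031 + 0.103) = 0.31 / 0.134 = 2.3134
k* = 2.3134^(1/0.51) ≈ 5.1787

k* ≈ 5.18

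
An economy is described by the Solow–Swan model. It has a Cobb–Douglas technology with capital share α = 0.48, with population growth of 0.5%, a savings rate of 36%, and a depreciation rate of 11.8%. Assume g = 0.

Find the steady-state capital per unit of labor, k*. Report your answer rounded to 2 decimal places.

k* = 7.89

At the steady state, Δk = 0, so s·k^α = (n + δ)·k.
Rearranging, k^(1−α) = s / (n + δ).
k^0.52 = 0.36 / (0.005 + 0.118) = 0.36 / 0.123 = 2.9268
k* = 2.9268^(1/0.52) ≈ 7.8870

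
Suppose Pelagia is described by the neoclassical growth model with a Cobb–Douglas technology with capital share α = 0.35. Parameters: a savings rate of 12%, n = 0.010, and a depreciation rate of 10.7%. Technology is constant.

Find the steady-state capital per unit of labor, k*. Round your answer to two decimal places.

In steady state, investment equals break-even investment: s·k^α = (n + δ)·k.
Dividing both sides by k: k^(1−α) = s / (n + δ).
k^0.65 = 0.12 / (0.010 + 0.107) = 0.12 / 0.117 = 1.0256
k* = 1.0256^(1/0.65) ≈ 1.0397

k* = 1.04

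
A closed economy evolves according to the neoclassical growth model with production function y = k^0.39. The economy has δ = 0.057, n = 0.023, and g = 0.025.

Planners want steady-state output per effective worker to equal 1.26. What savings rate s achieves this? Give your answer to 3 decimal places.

At the steady state, Δk = 0, so s·k^α = (n + g + δ)·k.
Since y* = [s/(n + g + δ)]^(α/(1−α)), we have s/(n + g + δ) = (y*)^((1−α)/α) = 1.26^1.5641 = 1.4355.
Therefore s = 1.4355 × (n + g + δ) = 1.4355 × 0.105 = 0.1507.

s ≈ 0.151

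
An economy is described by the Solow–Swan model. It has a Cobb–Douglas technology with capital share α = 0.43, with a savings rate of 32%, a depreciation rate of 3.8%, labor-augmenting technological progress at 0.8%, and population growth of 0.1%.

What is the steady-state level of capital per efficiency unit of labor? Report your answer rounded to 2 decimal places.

k* ≈ 28.94

Steady state requires s·f(k) = (n + g + δ)·k, i.e. s·k^α = (n + g + δ)·k.
Dividing both sides by k: k^(1−α) = s / (n + g + δ).
k^0.57 = 0.32 / (0.001 + 0.008 + 0.038) = 0.32 / 0.047 = 6.8085
k* = 6.8085^(1/0.57) ≈ 28.9397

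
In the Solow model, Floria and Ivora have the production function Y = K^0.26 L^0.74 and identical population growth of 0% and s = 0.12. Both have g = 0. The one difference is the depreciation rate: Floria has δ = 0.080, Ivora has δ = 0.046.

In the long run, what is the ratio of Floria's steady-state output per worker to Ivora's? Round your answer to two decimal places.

Steady-state y* = [s/(n + δ)]^(α/(1−α)), so the ratio is [ (s_F/(n + δ)_F) / (s_I/(n + δ)_I) ]^0.3514.
s_F/(n + δ)_F = 0.12/0.080 = 1.5000; s_I/(n + δ)_I = 0.12/0.046 = 2.6087.
Ratio = (1.5000/2.6087)^0.3514 = 0.5750^0.3514 ≈ 0.8233

y*_F / y*_I ≈ 0.82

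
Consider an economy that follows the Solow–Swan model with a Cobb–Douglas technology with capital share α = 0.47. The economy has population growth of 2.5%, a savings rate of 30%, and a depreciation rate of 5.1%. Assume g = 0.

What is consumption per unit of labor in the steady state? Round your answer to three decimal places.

At the steady state, Δk = 0, so s·k^α = (n + δ)·k.
Rearranging, k^(1−α) = s / (n + δ).
k^0.53 = 0.30 / (0.025 + 0.051) = 0.30 / 0.076 = 3.9474
k* = 3.9474^(1/0.53) ≈ 13.3388
y* = (k*)^α = 13.3388^0.47 ≈ 3.3791
c* = (1 − s)·y* = (1 − 0.30) × 3.3791 ≈ 2.3654

c* = 2.365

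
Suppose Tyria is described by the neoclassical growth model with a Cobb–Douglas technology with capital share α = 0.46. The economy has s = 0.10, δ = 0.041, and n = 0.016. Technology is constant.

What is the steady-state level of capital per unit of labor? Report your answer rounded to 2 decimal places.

k* = 2.83

At the steady state, Δk = 0, so s·k^α = (n + δ)·k.
Dividing both sides by k: k^(1−α) = s / (n + δ).
k^0.54 = 0.10 / (0.016 + 0.041) = 0.10 / 0.057 = 1.7544
k* = 1.7544^(1/0.54) ≈ 2.8320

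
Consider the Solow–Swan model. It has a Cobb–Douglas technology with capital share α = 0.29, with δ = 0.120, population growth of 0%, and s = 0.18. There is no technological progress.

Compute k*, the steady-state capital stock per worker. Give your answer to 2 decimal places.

k* = 1.77

At the steady state, Δk = 0, so s·k^α = (n + δ)·k.
Dividing both sides by k: k^(1−α) = s / (n + δ).
k^0.71 = 0.18 / (0.000 + 0.120) = 0.18 / 0.120 = 1.5000
k* = 1.5000^(1/0.71) ≈ 1.7702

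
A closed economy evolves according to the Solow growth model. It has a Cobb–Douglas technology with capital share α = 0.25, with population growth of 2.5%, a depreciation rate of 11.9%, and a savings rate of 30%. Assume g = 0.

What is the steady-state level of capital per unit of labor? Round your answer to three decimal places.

Steady state requires s·f(k) = (n + δ)·k, i.e. s·k^α = (n + δ)·k.
Rearranging, k^(1−α) = s / (n + δ).
k^0.75 = 0.30 / (0.025 + 0.119) = 0.30 / 0.144 = 2.0833
k* = 2.0833^(1/0.75) ≈ 2.6607

k* = 2.661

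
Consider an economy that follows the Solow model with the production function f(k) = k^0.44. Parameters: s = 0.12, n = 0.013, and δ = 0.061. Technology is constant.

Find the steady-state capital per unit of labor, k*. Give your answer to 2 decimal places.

Steady state requires s·f(k) = (n + δ)·k, i.e. s·k^α = (n + δ)·k.
Rearranging, k^(1−α) = s / (n + δ).
k^0.56 = 0.12 / (0.013 + 0.061) = 0.12 / 0.074 = 1.6216
k* = 1.6216^(1/0.56) ≈ 2.3708

k* ≈ 2.37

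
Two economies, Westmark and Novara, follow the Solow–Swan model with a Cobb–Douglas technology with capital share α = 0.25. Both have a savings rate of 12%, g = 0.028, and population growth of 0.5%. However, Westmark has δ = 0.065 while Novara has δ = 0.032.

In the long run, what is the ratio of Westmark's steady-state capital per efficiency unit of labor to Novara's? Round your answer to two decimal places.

ratio ≈ 0.58

Steady-state k* = [s/(n + g + δ)]^(1/(1−α)), so the ratio is [ (s_W/(n + g + δ)_W) / (s_N/(n + g + δ)_N) ]^1.3333.
s_W/(n + g + δ)_W = 0.12/0.098 = 1.2245; s_N/(n + g + δ)_N = 0.12/0.065 = 1.8462.
Ratio = (1.2245/1.8462)^1.3333 = 0.6633^1.3333 ≈ 0.5785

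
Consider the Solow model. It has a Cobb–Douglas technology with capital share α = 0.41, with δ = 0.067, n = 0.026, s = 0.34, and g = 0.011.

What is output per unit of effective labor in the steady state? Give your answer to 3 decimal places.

y* ≈ 2.278

In steady state, investment equals break-even investment: s·k^α = (n + g + δ)·k.
Dividing both sides by k: k^(1−α) = s / (n + g + δ).
k^0.59 = 0.34 / (0.026 + 0.011 + 0.067) = 0.34 / 0.104 = 3.2692
k* = 3.2692^(1/0.59) ≈ 7.4462
y* = (k*)^α = 7.4462^0.41 ≈ 2.2777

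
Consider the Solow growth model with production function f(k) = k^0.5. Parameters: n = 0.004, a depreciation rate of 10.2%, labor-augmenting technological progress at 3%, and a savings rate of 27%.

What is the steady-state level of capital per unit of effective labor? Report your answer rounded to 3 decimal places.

k* ≈ 3.941

At the steady state, Δk = 0, so s·k^α = (n + g + δ)·k.
Dividing both sides by k: k^(1−α) = s / (n + g + δ).
k^0.5 = 0.27 / (0.004 + 0.030 + 0.102) = 0.27 / 0.136 = 1.9853
k* = 1.9853^(1/0.5) ≈ 3.9414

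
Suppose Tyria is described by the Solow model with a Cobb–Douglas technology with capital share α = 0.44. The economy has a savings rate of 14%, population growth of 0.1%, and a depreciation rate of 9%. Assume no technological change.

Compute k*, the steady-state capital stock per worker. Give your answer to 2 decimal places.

k* ≈ 2.16

Steady state requires s·f(k) = (n + δ)·k, i.e. s·k^α = (n + δ)·k.
Dividing both sides by k: k^(1−α) = s / (n + δ).
k^0.56 = 0.14 / (0.001 + 0.090) = 0.14 / 0.091 = 1.5385
k* = 1.5385^(1/0.56) ≈ 2.1583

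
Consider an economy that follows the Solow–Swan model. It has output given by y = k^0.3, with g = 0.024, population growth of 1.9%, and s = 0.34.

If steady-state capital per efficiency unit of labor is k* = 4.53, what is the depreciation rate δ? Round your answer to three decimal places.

δ ≈ 0.075

Steady state requires s·f(k) = (n + g + δ)·k, i.e. s·k^α = (n + g + δ)·k.
So s / (n + g + δ) = (k*)^(1−α) = 4.53^0.7 = 2.8792.
Therefore n + g + δ = s / 2.8792 = 0.34 / 2.8792 = 0.1181, so δ = 0.1181 − 0.043 = 0.0751.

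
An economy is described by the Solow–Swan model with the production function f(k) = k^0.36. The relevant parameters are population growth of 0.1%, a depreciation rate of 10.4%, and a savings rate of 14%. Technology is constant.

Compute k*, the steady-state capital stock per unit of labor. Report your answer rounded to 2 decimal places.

Steady state requires s·f(k) = (n + δ)·k, i.e. s·k^α = (n + δ)·k.
Dividing both sides by k: k^(1−α) = s / (n + δ).
k^0.64 = 0.14 / (0.001 + 0.104) = 0.14 / 0.105 = 1.3333
k* = 1.3333^(1/0.64) ≈ 1.5675

k* = 1.57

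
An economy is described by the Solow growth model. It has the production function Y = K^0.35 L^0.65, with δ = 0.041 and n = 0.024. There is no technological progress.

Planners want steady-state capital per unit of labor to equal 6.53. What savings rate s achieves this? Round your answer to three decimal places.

s ≈ 0.220

At the steady state, Δk = 0, so s·k^α = (n + δ)·k.
So s / (n + δ) = (k*)^(1−α) = 6.53^0.65 = 3.3861.
Therefore s = 3.3861 × (n + δ) = 3.3861 × 0.065 = 0.2201.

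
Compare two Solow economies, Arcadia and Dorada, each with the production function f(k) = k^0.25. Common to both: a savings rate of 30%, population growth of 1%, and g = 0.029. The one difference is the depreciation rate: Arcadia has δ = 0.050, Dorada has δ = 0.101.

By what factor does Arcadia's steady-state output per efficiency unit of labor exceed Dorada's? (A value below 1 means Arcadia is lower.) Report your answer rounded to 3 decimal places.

Steady-state y* = [s/(n + g + δ)]^(α/(1−α)), so the ratio is [ (s_A/(n + g + δ)_A) / (s_D/(n + g + δ)_D) ]^0.3333.
s_A/(n + g + δ)_A = 0.30/0.089 = 3.3708; s_D/(n + g + δ)_D = 0.30/0.140 = 2.1429.
Ratio = (3.3708/2.1429)^0.3333 = 1.5730^0.3333 ≈ 1.1630

ratio ≈ 1.163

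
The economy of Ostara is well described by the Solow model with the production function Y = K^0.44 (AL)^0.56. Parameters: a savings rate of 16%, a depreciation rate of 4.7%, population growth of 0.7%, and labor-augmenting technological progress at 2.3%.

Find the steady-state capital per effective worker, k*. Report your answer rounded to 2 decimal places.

k* = 3.69

In steady state, investment equals break-even investment: s·k^α = (n + g + δ)·k.
Rearranging, k^(1−α) = s / (n + g + δ).
k^0.56 = 0.16 / (0.007 + 0.023 + 0.047) = 0.16 / 0.077 = 2.0779
k* = 2.0779^(1/0.56) ≈ 3.6914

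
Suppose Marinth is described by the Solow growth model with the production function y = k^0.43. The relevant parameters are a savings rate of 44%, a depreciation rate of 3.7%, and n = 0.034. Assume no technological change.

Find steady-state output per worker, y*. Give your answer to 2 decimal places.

Steady state requires s·f(k) = (n + δ)·k, i.e. s·k^α = (n + δ)·k.
Rearranging, k^(1−α) = s / (n + δ).
k^0.57 = 0.44 / (0.034 + 0.037) = 0.44 / 0.071 = 6.1972
k* = 6.1972^(1/0.57) ≈ 24.5367
y* = (k*)^α = 24.5367^0.43 ≈ 3.9593

y* = 3.96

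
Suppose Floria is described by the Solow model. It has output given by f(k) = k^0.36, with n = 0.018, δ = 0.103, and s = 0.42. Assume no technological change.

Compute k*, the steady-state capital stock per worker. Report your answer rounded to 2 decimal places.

At the steady state, Δk = 0, so s·k^α = (n + δ)·k.
Dividing both sides by k: k^(1−α) = s / (n + δ).
k^0.64 = 0.42 / (0.018 + 0.103) = 0.42 / 0.121 = 3.4711
k* = 3.4711^(1/0.64) ≈ 6.9900

k* ≈ 6.99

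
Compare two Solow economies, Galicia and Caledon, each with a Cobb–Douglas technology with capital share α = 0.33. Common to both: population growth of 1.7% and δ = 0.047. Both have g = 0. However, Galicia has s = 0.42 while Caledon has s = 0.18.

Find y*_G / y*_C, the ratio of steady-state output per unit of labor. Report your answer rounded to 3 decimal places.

Steady-state y* = [s/(n + δ)]^(α/(1−α)), so the ratio is [ (s_G/(n + δ)_G) / (s_C/(n + δ)_C) ]^0.4925.
s_G/(n + δ)_G = 0.42/0.064 = 6.5625; s_C/(n + δ)_C = 0.18/0.064 = 2.8125.
Ratio = (6.5625/2.8125)^0.4925 = 2.3333^0.4925 ≈ 1.5178

ratio ≈ 1.518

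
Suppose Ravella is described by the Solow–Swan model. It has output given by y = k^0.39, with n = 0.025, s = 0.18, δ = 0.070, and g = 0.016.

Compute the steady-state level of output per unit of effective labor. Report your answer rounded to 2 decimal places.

y* ≈ 1.36

Steady state requires s·f(k) = (n + g + δ)·k, i.e. s·k^α = (n + g + δ)·k.
Dividing both sides by k: k^(1−α) = s / (n + g + δ).
k^0.61 = 0.18 / (0.025 + 0.016 + 0.070) = 0.18 / 0.111 = 1.6216
k* = 1.6216^(1/0.61) ≈ 2.2089
y* = (k*)^α = 2.2089^0.39 ≈ 1.3622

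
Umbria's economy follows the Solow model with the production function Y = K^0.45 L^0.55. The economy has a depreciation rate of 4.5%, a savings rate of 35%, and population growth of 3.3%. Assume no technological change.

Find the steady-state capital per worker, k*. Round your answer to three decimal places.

k* = 15.325

Steady state requires s·f(k) = (n + δ)·k, i.e. s·k^α = (n + δ)·k.
Dividing both sides by k: k^(1−α) = s / (n + δ).
k^0.55 = 0.35 / (0.033 + 0.045) = 0.35 / 0.078 = 4.4872
k* = 4.4872^(1/0.55) ≈ 15.3253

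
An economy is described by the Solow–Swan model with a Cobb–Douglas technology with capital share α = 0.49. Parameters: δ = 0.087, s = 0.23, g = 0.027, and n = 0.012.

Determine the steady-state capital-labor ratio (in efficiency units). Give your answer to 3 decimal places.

Steady state requires s·f(k) = (n + g + δ)·k, i.e. s·k^α = (n + g + δ)·k.
Dividing both sides by k: k^(1−α) = s / (n + g + δ).
k^0.51 = 0.23 / (0.012 + 0.027 + 0.087) = 0.23 / 0.126 = 1.8254
k* = 1.8254^(1/0.51) ≈ 3.2544

k* ≈ 3.254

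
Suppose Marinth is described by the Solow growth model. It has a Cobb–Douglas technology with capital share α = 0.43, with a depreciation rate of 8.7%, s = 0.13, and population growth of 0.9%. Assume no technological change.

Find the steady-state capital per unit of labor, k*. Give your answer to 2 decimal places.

Steady state requires s·f(k) = (n + δ)·k, i.e. s·k^α = (n + δ)·k.
Dividing both sides by k: k^(1−α) = s / (n + δ).
k^0.57 = 0.13 / (0.009 + 0.087) = 0.13 / 0.096 = 1.3542
k* = 1.3542^(1/0.57) ≈ 1.7022

k* = 1.70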